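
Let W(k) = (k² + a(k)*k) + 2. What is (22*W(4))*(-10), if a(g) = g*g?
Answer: -18040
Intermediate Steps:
a(g) = g²
W(k) = 2 + k² + k³ (W(k) = (k² + k²*k) + 2 = (k² + k³) + 2 = 2 + k² + k³)
(22*W(4))*(-10) = (22*(2 + 4² + 4³))*(-10) = (22*(2 + 16 + 64))*(-10) = (22*82)*(-10) = 1804*(-10) = -18040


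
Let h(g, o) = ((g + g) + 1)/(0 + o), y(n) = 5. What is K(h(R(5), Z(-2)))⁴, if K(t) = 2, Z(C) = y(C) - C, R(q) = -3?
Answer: 16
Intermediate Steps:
Z(C) = 5 - C
h(g, o) = (1 + 2*g)/o (h(g, o) = (2*g + 1)/o = (1 + 2*g)/o)
K(h(R(5), Z(-2)))⁴ = 2⁴ = 16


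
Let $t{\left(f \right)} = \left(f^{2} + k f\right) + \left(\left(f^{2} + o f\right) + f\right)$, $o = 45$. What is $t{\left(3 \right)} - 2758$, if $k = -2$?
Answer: $-2608$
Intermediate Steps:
$t{\left(f \right)} = 2 f^{2} + 44 f$ ($t{\left(f \right)} = \left(f^{2} - 2 f\right) + \left(\left(f^{2} + 45 f\right) + f\right) = \left(f^{2} - 2 f\right) + \left(f^{2} + 46 f\right) = 2 f^{2} + 44 f$)
$t{\left(3 \right)} - 2758 = 2 \cdot 3 \left(22 + 3\right) - 2758 = 2 \cdot 3 \cdot 25 - 2758 = 150 - 2758 = -2608$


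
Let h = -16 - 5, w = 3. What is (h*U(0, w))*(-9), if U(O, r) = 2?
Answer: 378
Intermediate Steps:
h = -21
(h*U(0, w))*(-9) = -21*2*(-9) = -42*(-9) = 378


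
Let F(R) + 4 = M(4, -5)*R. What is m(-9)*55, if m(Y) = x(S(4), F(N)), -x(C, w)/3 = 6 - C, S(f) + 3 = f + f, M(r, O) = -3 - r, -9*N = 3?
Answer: -165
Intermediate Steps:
N = -1/3 (N = -1/9*3 = -1/3 ≈ -0.33333)
S(f) = -3 + 2*f (S(f) = -3 + (f + f) = -3 + 2*f)
F(R) = -4 - 7*R (F(R) = -4 + (-3 - 1*4)*R = -4 + (-3 - 4)*R = -4 - 7*R)
x(C, w) = -18 + 3*C (x(C, w) = -3*(6 - C) = -18 + 3*C)
m(Y) = -3 (m(Y) = -18 + 3*(-3 + 2*4) = -18 + 3*(-3 + 8) = -18 + 3*5 = -18 + 15 = -3)
m(-9)*55 = -3*55 = -165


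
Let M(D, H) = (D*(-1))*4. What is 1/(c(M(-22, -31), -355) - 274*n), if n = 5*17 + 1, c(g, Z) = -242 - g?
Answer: -1/23894 ≈ -4.1851e-5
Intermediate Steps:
M(D, H) = -4*D (M(D, H) = -D*4 = -4*D)
n = 86 (n = 85 + 1 = 86)
1/(c(M(-22, -31), -355) - 274*n) = 1/((-242 - (-4)*(-22)) - 274*86) = 1/((-242 - 1*88) - 23564) = 1/((-242 - 88) - 23564) = 1/(-330 - 23564) = 1/(-23894) = -1/23894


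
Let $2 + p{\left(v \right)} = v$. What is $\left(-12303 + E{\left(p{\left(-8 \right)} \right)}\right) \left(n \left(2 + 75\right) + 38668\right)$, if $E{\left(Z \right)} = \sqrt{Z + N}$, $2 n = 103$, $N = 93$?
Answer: $- \frac{1049039901}{2} + \frac{85267 \sqrt{83}}{2} \approx -5.2413 \cdot 10^{8}$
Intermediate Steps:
$n = \frac{103}{2}$ ($n = \frac{1}{2} \cdot 103 = \frac{103}{2} \approx 51.5$)
$p{\left(v \right)} = -2 + v$
$E{\left(Z \right)} = \sqrt{93 + Z}$ ($E{\left(Z \right)} = \sqrt{Z + 93} = \sqrt{93 + Z}$)
$\left(-12303 + E{\left(p{\left(-8 \right)} \right)}\right) \left(n \left(2 + 75\right) + 38668\right) = \left(-12303 + \sqrt{93 - 10}\right) \left(\frac{103 \left(2 + 75\right)}{2} + 38668\right) = \left(-12303 + \sqrt{93 - 10}\right) \left(\frac{103}{2} \cdot 77 + 38668\right) = \left(-12303 + \sqrt{83}\right) \left(\frac{7931}{2} + 38668\right) = \left(-12303 + \sqrt{83}\right) \frac{85267}{2} = - \frac{1049039901}{2} + \frac{85267 \sqrt{83}}{2}$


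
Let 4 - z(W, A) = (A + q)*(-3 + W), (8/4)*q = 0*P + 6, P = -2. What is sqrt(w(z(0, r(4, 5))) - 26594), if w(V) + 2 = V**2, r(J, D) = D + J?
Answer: 2*I*sqrt(6249) ≈ 158.1*I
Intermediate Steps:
q = 3 (q = (0*(-2) + 6)/2 = (0 + 6)/2 = (1/2)*6 = 3)
z(W, A) = 4 - (-3 + W)*(3 + A) (z(W, A) = 4 - (A + 3)*(-3 + W) = 4 - (3 + A)*(-3 + W) = 4 - (-3 + W)*(3 + A))
w(V) = -2 + V**2
sqrt(w(z(0, r(4, 5))) - 26594) = sqrt((-2 + (13 - 3*0 + 3*(5 + 4) - 1*(5 + 4)*0)**2) - 26594) = sqrt((-2 + (13 + 0 + 3*9 - 1*9*0)**2) - 26594) = sqrt((-2 + (13 + 0 + 27 + 0)**2) - 26594) = sqrt((-2 + 40**2) - 26594) = sqrt((-2 + 1600) - 26594) = sqrt(1598 - 26594) = sqrt(-24996) = 2*I*sqrt(6249)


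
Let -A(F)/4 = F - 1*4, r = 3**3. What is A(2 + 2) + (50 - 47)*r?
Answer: 81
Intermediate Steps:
r = 27
A(F) = 16 - 4*F (A(F) = -4*(F - 1*4) = -4*(F - 4) = -4*(-4 + F) = 16 - 4*F)
A(2 + 2) + (50 - 47)*r = (16 - 4*(2 + 2)) + (50 - 47)*27 = (16 - 4*4) + 3*27 = (16 - 16) + 81 = 0 + 81 = 81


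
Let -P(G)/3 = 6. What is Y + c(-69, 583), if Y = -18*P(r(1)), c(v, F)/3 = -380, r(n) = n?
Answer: -816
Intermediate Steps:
c(v, F) = -1140 (c(v, F) = 3*(-380) = -1140)
P(G) = -18 (P(G) = -3*6 = -18)
Y = 324 (Y = -18*(-18) = 324)
Y + c(-69, 583) = 324 - 1140 = -816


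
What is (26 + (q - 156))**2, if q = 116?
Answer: 196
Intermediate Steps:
(26 + (q - 156))**2 = (26 + (116 - 156))**2 = (26 - 40)**2 = (-14)**2 = 196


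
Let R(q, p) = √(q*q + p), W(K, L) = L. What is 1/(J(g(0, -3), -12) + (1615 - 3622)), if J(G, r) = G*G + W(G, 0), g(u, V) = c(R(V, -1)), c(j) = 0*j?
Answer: -1/2007 ≈ -0.00049826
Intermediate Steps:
R(q, p) = √(p + q²) (R(q, p) = √(q² + p) = √(p + q²))
c(j) = 0
g(u, V) = 0
J(G, r) = G² (J(G, r) = G*G + 0 = G² + 0 = G²)
1/(J(g(0, -3), -12) + (1615 - 3622)) = 1/(0² + (1615 - 3622)) = 1/(0 - 2007) = 1/(-2007) = -1/2007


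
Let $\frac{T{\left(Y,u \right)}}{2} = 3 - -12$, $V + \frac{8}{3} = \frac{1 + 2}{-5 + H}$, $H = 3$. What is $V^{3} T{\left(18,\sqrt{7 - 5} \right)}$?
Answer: $- \frac{78125}{36} \approx -2170.1$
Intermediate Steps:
$V = - \frac{25}{6}$ ($V = - \frac{8}{3} + \frac{1 + 2}{-5 + 3} = - \frac{8}{3} + \frac{3}{-2} = - \frac{8}{3} + 3 \left(- \frac{1}{2}\right) = - \frac{8}{3} - \frac{3}{2} = - \frac{25}{6} \approx -4.1667$)
$T{\left(Y,u \right)} = 30$ ($T{\left(Y,u \right)} = 2 \left(3 - -12\right) = 2 \left(3 + 12\right) = 2 \cdot 15 = 30$)
$V^{3} T{\left(18,\sqrt{7 - 5} \right)} = \left(- \frac{25}{6}\right)^{3} \cdot 30 = \left(- \frac{15625}{216}\right) 30 = - \frac{78125}{36}$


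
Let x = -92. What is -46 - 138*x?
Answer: 12650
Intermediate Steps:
-46 - 138*x = -46 - 138*(-92) = -46 + 12696 = 12650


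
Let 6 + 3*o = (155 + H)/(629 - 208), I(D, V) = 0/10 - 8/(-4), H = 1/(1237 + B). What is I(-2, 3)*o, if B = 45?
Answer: -1013207/269861 ≈ -3.7546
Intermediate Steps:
H = 1/1282 (H = 1/(1237 + 45) = 1/1282 ≈ 0.00078003)
I(D, V) = 2 (I(D, V) = 0*(⅒) - 8*(-¼) = 0 + 2 = 2)
o = -1013207/539722 (o = -2 + ((155 + 1/1282)/(629 - 208))/3 = -2 + ((198711/1282)/421)/3 = -2 + ((198711/1282)*(1/421))/3 = -2 + (⅓)*(198711/539722) = -2 + 66237/539722 = -1013207/539722 ≈ -1.8773)
I(-2, 3)*o = 2*(-1013207/539722) = -1013207/269861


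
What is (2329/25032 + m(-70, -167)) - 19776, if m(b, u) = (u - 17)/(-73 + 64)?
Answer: -1483556213/75096 ≈ -19755.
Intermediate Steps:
m(b, u) = 17/9 - u/9 (m(b, u) = (-17 + u)/(-9) = (-17 + u)*(-⅑) = 17/9 - u/9)
(2329/25032 + m(-70, -167)) - 19776 = (2329/25032 + (17/9 - ⅑*(-167))) - 19776 = (2329*(1/25032) + (17/9 + 167/9)) - 19776 = (2329/25032 + 184/9) - 19776 = 1542283/75096 - 19776 = -1483556213/75096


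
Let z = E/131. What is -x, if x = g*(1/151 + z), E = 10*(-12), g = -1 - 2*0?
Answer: -17989/19781 ≈ -0.90941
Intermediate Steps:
g = -1 (g = -1 + 0 = -1)
E = -120
z = -120/131 ≈ -0.91603
x = 17989/19781 (x = -(1/151 - 120/131) = -1*(-17989/19781) = 17989/19781 ≈ 0.90941)
-x = -1*17989/19781 = -17989/19781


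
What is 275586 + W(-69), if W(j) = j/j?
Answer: 275587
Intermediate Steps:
W(j) = 1
275586 + W(-69) = 275586 + 1 = 275587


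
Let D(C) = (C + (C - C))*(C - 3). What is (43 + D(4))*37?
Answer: 1739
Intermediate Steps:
D(C) = C*(-3 + C) (D(C) = (C + 0)*(-3 + C) = C*(-3 + C))
(43 + D(4))*37 = (43 + 4*(-3 + 4))*37 = (43 + 4*1)*37 = (43 + 4)*37 = 47*37 = 1739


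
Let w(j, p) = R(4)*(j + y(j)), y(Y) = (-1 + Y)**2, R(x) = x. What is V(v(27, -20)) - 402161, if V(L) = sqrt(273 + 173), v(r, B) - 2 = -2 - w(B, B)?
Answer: -402161 + sqrt(446) ≈ -4.0214e+5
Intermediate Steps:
w(j, p) = 4*j + 4*(-1 + j)**2 (w(j, p) = 4*(j + (-1 + j)**2) = 4*j + 4*(-1 + j)**2)
v(r, B) = -4*B - 4*(-1 + B)**2 (v(r, B) = 2 + (-2 - (4*B + 4*(-1 + B)**2)) = 2 + (-2 + (-4*B - 4*(-1 + B)**2)) = 2 + (-2 - 4*B - 4*(-1 + B)**2) = -4*B - 4*(-1 + B)**2)
V(L) = sqrt(446)
V(v(27, -20)) - 402161 = sqrt(446) - 402161 = -402161 + sqrt(446)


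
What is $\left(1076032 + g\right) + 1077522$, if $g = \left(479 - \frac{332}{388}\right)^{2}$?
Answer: $\frac{22413893986}{9409} \approx 2.3822 \cdot 10^{6}$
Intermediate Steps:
$g = \frac{2151104400}{9409}$ ($g = \left(479 - \frac{83}{97}\right)^{2} = \left(\frac{46380}{97}\right)^{2} = \frac{2151104400}{9409} \approx 2.2862 \cdot 10^{5}$)
$\left(1076032 + g\right) + 1077522 = \left(1076032 + \frac{2151104400}{9409}\right) + 1077522 = \frac{12275489488}{9409} + 1077522 = \frac{22413893986}{9409}$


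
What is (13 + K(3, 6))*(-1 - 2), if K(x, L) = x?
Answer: -48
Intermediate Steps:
(13 + K(3, 6))*(-1 - 2) = (13 + 3)*(-1 - 2) = 16*(-3) = -48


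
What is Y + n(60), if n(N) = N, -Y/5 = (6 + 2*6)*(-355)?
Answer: 32010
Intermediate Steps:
Y = 31950 (Y = -5*(6 + 2*6)*(-355) = -5*(6 + 12)*(-355) = -90*(-355) = -5*(-6390) = 31950)
Y + n(60) = 31950 + 60 = 32010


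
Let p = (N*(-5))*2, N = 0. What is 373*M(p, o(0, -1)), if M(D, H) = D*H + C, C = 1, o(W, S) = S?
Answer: 373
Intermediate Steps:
p = 0 (p = (0*(-5))*2 = 0*2 = 0)
M(D, H) = 1 + D*H (M(D, H) = D*H + 1 = 1 + D*H)
373*M(p, o(0, -1)) = 373*(1 + 0*(-1)) = 373*(1 + 0) = 373*1 = 373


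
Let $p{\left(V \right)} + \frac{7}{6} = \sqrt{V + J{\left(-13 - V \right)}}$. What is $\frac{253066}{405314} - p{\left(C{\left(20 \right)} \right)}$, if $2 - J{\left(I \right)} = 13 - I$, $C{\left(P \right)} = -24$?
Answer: $\frac{2177797}{1215942} - 2 i \sqrt{6} \approx 1.791 - 4.899 i$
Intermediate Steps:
$J{\left(I \right)} = -11 + I$ ($J{\left(I \right)} = 2 - \left(13 - I\right) = 2 + \left(-13 + I\right) = -11 + I$)
$p{\left(V \right)} = - \frac{7}{6} + 2 i \sqrt{6}$ ($p{\left(V \right)} = - \frac{7}{6} + \sqrt{V - \left(24 + V\right)} = - \frac{7}{6} + \sqrt{-24} = - \frac{7}{6} + 2 i \sqrt{6}$)
$\frac{253066}{405314} - p{\left(C{\left(20 \right)} \right)} = \frac{253066}{405314} - \left(- \frac{7}{6} + 2 i \sqrt{6}\right) = 253066 \cdot \frac{1}{405314} + \left(\frac{7}{6} - 2 i \sqrt{6}\right) = \frac{126533}{202657} + \left(\frac{7}{6} - 2 i \sqrt{6}\right) = \frac{2177797}{1215942} - 2 i \sqrt{6}$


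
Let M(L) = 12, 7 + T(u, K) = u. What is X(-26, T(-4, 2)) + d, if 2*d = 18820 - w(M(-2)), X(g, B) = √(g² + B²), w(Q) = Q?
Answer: 9404 + √797 ≈ 9432.2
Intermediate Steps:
T(u, K) = -7 + u
X(g, B) = √(B² + g²)
d = 9404 (d = (18820 - 1*12)/2 = (18820 - 12)/2 = (½)*18808 = 9404)
X(-26, T(-4, 2)) + d = √((-7 - 4)² + (-26)²) + 9404 = √((-11)² + 676) + 9404 = √(121 + 676) + 9404 = √797 + 9404 = 9404 + √797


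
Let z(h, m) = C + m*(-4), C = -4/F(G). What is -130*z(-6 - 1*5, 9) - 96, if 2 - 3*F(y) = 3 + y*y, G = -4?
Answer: 76368/17 ≈ 4492.2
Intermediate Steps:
F(y) = -⅓ - y²/3 (F(y) = ⅔ - (3 + y*y)/3 = ⅔ - (3 + y²)/3 = ⅔ + (-1 - y²/3) = -⅓ - y²/3)
C = 12/17 (C = -4/(-⅓ - ⅓*(-4)²) = -4/(-⅓ - ⅓*16) = -4/(-⅓ - 16/3) = -4/(-17/3) = -4*(-3/17) = 12/17 ≈ 0.70588)
z(h, m) = 12/17 - 4*m (z(h, m) = 12/17 + m*(-4) = 12/17 - 4*m)
-130*z(-6 - 1*5, 9) - 96 = -130*(12/17 - 4*9) - 96 = -130*(12/17 - 36) - 96 = -130*(-600/17) - 96 = 78000/17 - 96 = 76368/17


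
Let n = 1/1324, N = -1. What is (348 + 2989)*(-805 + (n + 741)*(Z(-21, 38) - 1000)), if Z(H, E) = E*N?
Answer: -1700922375425/662 ≈ -2.5694e+9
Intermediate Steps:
Z(H, E) = -E (Z(H, E) = E*(-1) = -E)
n = 1/1324 ≈ 0.00075529
(348 + 2989)*(-805 + (n + 741)*(Z(-21, 38) - 1000)) = (348 + 2989)*(-805 + (1/1324 + 741)*(-1*38 - 1000)) = 3337*(-805 + 981085*(-38 - 1000)/1324) = 3337*(-805 + (981085/1324)*(-1038)) = 3337*(-805 - 509183115/662) = 3337*(-509716025/662) = -1700922375425/662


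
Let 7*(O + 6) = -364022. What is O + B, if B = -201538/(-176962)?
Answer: -32212041401/619367 ≈ -52008.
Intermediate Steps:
O = -364064/7 (O = -6 + (⅐)*(-364022) = -6 - 364022/7 = -364064/7 ≈ -52009.)
B = 100769/88481 (B = -201538*(-1/176962) = 100769/88481 ≈ 1.1389)
O + B = -364064/7 + 100769/88481 = -32212041401/619367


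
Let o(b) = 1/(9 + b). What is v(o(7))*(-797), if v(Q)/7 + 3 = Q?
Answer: 262213/16 ≈ 16388.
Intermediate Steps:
v(Q) = -21 + 7*Q
v(o(7))*(-797) = (-21 + 7/(9 + 7))*(-797) = (-21 + 7/16)*(-797) = -329/16*(-797) = 262213/16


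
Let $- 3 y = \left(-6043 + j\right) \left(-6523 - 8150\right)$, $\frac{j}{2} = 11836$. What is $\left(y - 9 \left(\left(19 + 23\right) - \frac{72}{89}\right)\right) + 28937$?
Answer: $\frac{7676428470}{89} \approx 8.6252 \cdot 10^{7}$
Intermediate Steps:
$j = 23672$ ($j = 2 \cdot 11836 = 23672$)
$y = 86223439$ ($y = - \frac{\left(-6043 + 23672\right) \left(-6523 - 8150\right)}{3} = - \frac{17629 \left(-14673\right)}{3} = \left(- \frac{1}{3}\right) \left(-258670317\right) = 86223439$)
$\left(y - 9 \left(\left(19 + 23\right) - \frac{72}{89}\right)\right) + 28937 = \left(86223439 - 9 \left(\left(19 + 23\right) - \frac{72}{89}\right)\right) + 28937 = \left(86223439 - 9 \left(42 - \frac{72}{89}\right)\right) + 28937 = \left(86223439 - \frac{32994}{89}\right) + 28937 = \frac{7673853077}{89} + 28937 = \frac{7676428470}{89}$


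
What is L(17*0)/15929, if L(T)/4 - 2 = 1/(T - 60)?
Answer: 7/14055 ≈ 0.00049804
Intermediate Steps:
L(T) = 8 + 4/(-60 + T) (L(T) = 8 + 4/(T - 60) = 8 + 4/(-60 + T))
L(17*0)/15929 = (4*(-119 + 2*(17*0))/(-60 + 17*0))/15929 = (4*(-119 + 2*0)/(-60 + 0))*(1/15929) = (4*(-119 + 0)/(-60))*(1/15929) = (4*(-1/60)*(-119))*(1/15929) = (119/15)*(1/15929) = 7/14055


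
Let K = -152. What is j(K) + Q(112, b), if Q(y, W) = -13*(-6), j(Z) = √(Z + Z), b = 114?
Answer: 78 + 4*I*√19 ≈ 78.0 + 17.436*I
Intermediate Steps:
j(Z) = √2*√Z (j(Z) = √(2*Z) = √2*√Z)
Q(y, W) = 78
j(K) + Q(112, b) = √2*√(-152) + 78 = √2*(2*I*√38) + 78 = 4*I*√19 + 78 = 78 + 4*I*√19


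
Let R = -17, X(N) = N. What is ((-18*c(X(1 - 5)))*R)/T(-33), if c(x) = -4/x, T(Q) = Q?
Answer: -102/11 ≈ -9.2727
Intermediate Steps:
((-18*c(X(1 - 5)))*R)/T(-33) = (-(-72)/(1 - 5)*(-17))/(-33) = (-(-72)/(-4)*(-17))*(-1/33) = (-(-72)*(-1)/4*(-17))*(-1/33) = (-18*1*(-17))*(-1/33) = -18*(-17)*(-1/33) = 306*(-1/33) = -102/11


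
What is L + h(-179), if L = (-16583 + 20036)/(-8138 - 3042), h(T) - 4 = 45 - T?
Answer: 2545587/11180 ≈ 227.69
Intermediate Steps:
h(T) = 49 - T (h(T) = 4 + (45 - T) = 49 - T)
L = -3453/11180 (L = 3453/(-11180) = 3453*(-1/11180) = -3453/11180 ≈ -0.30886)
L + h(-179) = -3453/11180 + (49 - 1*(-179)) = -3453/11180 + (49 + 179) = -3453/11180 + 228 = 2545587/11180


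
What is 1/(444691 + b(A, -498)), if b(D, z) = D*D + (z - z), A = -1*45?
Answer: 1/446716 ≈ 2.2386e-6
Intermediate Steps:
A = -45
b(D, z) = D² (b(D, z) = D² + 0 = D²)
1/(444691 + b(A, -498)) = 1/(444691 + (-45)²) = 1/(444691 + 2025) = 1/446716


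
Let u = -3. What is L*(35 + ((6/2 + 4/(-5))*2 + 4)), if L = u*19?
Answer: -12369/5 ≈ -2473.8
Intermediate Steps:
L = -57 (L = -3*19 = -57)
L*(35 + ((6/2 + 4/(-5))*2 + 4)) = -57*(35 + ((6/2 + 4/(-5))*2 + 4)) = -57*(35 + ((6*(1/2) + 4*(-1/5))*2 + 4)) = -57*(35 + ((3 - 4/5)*2 + 4)) = -57*(35 + ((11/5)*2 + 4)) = -57*(35 + (22/5 + 4)) = -57*(35 + 42/5) = -57*217/5 = -12369/5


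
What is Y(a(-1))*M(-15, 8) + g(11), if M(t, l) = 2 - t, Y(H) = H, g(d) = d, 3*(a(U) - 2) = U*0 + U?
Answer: 118/3 ≈ 39.333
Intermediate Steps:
a(U) = 2 + U/3 (a(U) = 2 + (U*0 + U)/3 = 2 + (0 + U)/3 = 2 + U/3)
Y(a(-1))*M(-15, 8) + g(11) = (2 + (⅓)*(-1))*(2 - 1*(-15)) + 11 = (2 - ⅓)*(2 + 15) + 11 = (5/3)*17 + 11 = 85/3 + 11 = 118/3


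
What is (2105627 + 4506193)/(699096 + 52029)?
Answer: 440788/50075 ≈ 8.8026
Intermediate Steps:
(2105627 + 4506193)/(699096 + 52029) = 6611820/751125 = 6611820*(1/751125) = 440788/50075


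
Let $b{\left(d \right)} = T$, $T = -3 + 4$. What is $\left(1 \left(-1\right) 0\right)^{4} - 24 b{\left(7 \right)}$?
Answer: $-24$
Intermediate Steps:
$T = 1$
$b{\left(d \right)} = 1$
$\left(1 \left(-1\right) 0\right)^{4} - 24 b{\left(7 \right)} = \left(1 \left(-1\right) 0\right)^{4} - 24 = \left(\left(-1\right) 0\right)^{4} - 24 = 0^{4} - 24 = 0 - 24 = -24$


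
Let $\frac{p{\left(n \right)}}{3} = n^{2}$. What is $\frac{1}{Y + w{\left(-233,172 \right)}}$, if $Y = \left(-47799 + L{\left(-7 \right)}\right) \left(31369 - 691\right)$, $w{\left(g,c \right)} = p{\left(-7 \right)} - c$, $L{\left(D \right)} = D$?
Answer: $- \frac{1}{1466592493} \approx -6.8185 \cdot 10^{-10}$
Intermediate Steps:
$p{\left(n \right)} = 3 n^{2}$
$w{\left(g,c \right)} = 147 - c$ ($w{\left(g,c \right)} = 3 \left(-7\right)^{2} - c = 3 \cdot 49 - c = 147 - c$)
$Y = -1466592468$ ($Y = \left(-47799 - 7\right) \left(31369 - 691\right) = \left(-47806\right) 30678 = -1466592468$)
$\frac{1}{Y + w{\left(-233,172 \right)}} = \frac{1}{-1466592468 + \left(147 - 172\right)} = \frac{1}{-1466592468 - 25} = \frac{1}{-1466592493} = - \frac{1}{1466592493}$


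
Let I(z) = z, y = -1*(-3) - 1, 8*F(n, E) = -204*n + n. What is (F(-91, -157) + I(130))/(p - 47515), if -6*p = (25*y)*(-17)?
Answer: -3081/59840 ≈ -0.051487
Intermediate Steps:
F(n, E) = -203*n/8 (F(n, E) = (-204*n + n)/8 = (-203*n)/8 = -203*n/8)
y = 2 (y = 3 - 1 = 2)
p = 425/3 (p = -25*2*(-17)/6 = -25*(-17)/3 = -1/6*(-850) = 425/3 ≈ 141.67)
(F(-91, -157) + I(130))/(p - 47515) = (-203/8*(-91) + 130)/(425/3 - 47515) = (18473/8 + 130)/(-142120/3) = (19513/8)*(-3/142120) = -3081/59840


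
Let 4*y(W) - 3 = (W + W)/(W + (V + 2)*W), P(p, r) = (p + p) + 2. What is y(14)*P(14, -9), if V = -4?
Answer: 15/2 ≈ 7.5000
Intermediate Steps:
P(p, r) = 2 + 2*p (P(p, r) = 2*p + 2 = 2 + 2*p)
y(W) = 1/4 (y(W) = 3/4 + ((W + W)/(W + (-4 + 2)*W))/4 = 3/4 + ((2*W)/(W - 2*W))/4 = 3/4 + ((2*W)/((-W)))/4 = 3/4 + ((2*W)*(-1/W))/4 = 3/4 + (1/4)*(-2) = 3/4 - 1/2 = 1/4)
y(14)*P(14, -9) = (2 + 2*14)/4 = (2 + 28)/4 = (1/4)*30 = 15/2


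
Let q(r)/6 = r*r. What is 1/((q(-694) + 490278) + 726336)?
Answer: 1/4106430 ≈ 2.4352e-7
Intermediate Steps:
q(r) = 6*r² (q(r) = 6*(r*r) = 6*r²)
1/((q(-694) + 490278) + 726336) = 1/((6*(-694)² + 490278) + 726336) = 1/((6*481636 + 490278) + 726336) = 1/((2889816 + 490278) + 726336) = 1/(3380094 + 726336) = 1/4106430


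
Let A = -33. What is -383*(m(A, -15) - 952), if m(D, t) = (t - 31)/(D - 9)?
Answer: 7648127/21 ≈ 3.6420e+5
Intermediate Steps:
m(D, t) = (-31 + t)/(-9 + D)
-383*(m(A, -15) - 952) = -383*((-31 - 15)/(-9 - 33) - 952) = -383*(-46/(-42) - 952) = -383*(-1/42*(-46) - 952) = -383*(23/21 - 952) = -383*(-19969/21) = 7648127/21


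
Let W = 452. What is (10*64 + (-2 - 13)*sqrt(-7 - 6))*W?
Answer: 289280 - 6780*I*sqrt(13) ≈ 2.8928e+5 - 24446.0*I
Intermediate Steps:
(10*64 + (-2 - 13)*sqrt(-7 - 6))*W = (10*64 + (-2 - 13)*sqrt(-7 - 6))*452 = (640 - 15*I*sqrt(13))*452 = 289280 - 6780*I*sqrt(13)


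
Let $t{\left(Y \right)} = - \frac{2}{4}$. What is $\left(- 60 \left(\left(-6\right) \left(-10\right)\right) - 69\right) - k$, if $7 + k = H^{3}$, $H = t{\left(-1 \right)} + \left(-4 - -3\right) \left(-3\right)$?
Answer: $- \frac{29421}{8} \approx -3677.6$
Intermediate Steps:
$t{\left(Y \right)} = - \frac{1}{2}$ ($t{\left(Y \right)} = \left(-2\right) \frac{1}{4} = - \frac{1}{2}$)
$H = \frac{5}{2}$ ($H = - \frac{1}{2} + \left(-4 - -3\right) \left(-3\right) = - \frac{1}{2} + \left(-4 + 3\right) \left(-3\right) = - \frac{1}{2} - -3 = - \frac{1}{2} + 3 = \frac{5}{2} \approx 2.5$)
$k = \frac{69}{8}$ ($k = -7 + \left(\frac{5}{2}\right)^{3} = -7 + \frac{125}{8} = \frac{69}{8} \approx 8.625$)
$\left(- 60 \left(\left(-6\right) \left(-10\right)\right) - 69\right) - k = \left(- 60 \left(\left(-6\right) \left(-10\right)\right) - 69\right) - \frac{69}{8} = \left(\left(-60\right) 60 - 69\right) - \frac{69}{8} = \left(-3600 - 69\right) - \frac{69}{8} = -3669 - \frac{69}{8} = - \frac{29421}{8}$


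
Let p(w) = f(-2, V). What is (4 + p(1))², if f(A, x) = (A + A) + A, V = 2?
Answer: 4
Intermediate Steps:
f(A, x) = 3*A (f(A, x) = 2*A + A = 3*A)
p(w) = -6 (p(w) = 3*(-2) = -6)
(4 + p(1))² = (4 - 6)² = (-2)² = 4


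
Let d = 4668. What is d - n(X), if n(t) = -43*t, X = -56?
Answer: 2260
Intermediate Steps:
d - n(X) = 4668 - (-43)*(-56) = 4668 - 1*2408 = 4668 - 2408 = 2260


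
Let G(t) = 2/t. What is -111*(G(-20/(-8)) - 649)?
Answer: 359751/5 ≈ 71950.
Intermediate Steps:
-111*(G(-20/(-8)) - 649) = -111*(2/((-20/(-8))) - 649) = -111*(2/((-20*(-1/8))) - 649) = -111*(2/(5/2) - 649) = -111*(2*(2/5) - 649) = -111*(4/5 - 649) = -111*(-3241/5) = 359751/5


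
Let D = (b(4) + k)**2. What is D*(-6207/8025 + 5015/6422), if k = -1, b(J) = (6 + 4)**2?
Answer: 1254596607/17178850 ≈ 73.031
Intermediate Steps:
b(J) = 100 (b(J) = 10**2 = 100)
D = 9801 (D = (100 - 1)**2 = 99**2 = 9801)
D*(-6207/8025 + 5015/6422) = 9801*(-6207/8025 + 5015/6422) = 9801*(-6207*1/8025 + 5015*(1/6422)) = 9801*(-2069/2675 + 5015/6422) = 9801*(128007/17178850) = 1254596607/17178850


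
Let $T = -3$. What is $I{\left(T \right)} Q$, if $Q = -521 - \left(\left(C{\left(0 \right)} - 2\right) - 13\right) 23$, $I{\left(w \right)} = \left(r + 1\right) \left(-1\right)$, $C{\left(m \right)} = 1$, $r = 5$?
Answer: $1194$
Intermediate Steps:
$I{\left(w \right)} = -6$ ($I{\left(w \right)} = \left(5 + 1\right) \left(-1\right) = 6 \left(-1\right) = -6$)
$Q = -199$ ($Q = -521 - \left(\left(1 - 2\right) - 13\right) 23 = -521 - \left(-1 - 13\right) 23 = -521 - \left(-14\right) 23 = -521 - -322 = -521 + 322 = -199$)
$I{\left(T \right)} Q = \left(-6\right) \left(-199\right) = 1194$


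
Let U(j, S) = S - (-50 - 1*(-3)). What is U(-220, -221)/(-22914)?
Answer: 29/3819 ≈ 0.0075936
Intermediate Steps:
U(j, S) = 47 + S (U(j, S) = S - (-50 + 3) = S - 1*(-47) = S + 47 = 47 + S)
U(-220, -221)/(-22914) = (47 - 221)/(-22914) = -174*(-1/22914) = 29/3819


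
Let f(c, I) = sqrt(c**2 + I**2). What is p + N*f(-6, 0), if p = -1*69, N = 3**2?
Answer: -15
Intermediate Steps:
f(c, I) = sqrt(I**2 + c**2)
N = 9
p = -69
p + N*f(-6, 0) = -69 + 9*sqrt(0**2 + (-6)**2) = -69 + 9*sqrt(0 + 36) = -69 + 9*sqrt(36) = -69 + 9*6 = -69 + 54 = -15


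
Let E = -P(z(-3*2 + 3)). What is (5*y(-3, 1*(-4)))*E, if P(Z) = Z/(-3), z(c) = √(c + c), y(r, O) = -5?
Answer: -25*I*√6/3 ≈ -20.412*I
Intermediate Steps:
z(c) = √2*√c (z(c) = √(2*c) = √2*√c)
P(Z) = -Z/3 (P(Z) = Z*(-⅓) = -Z/3)
E = I*√6/3 (E = -(-1)*√2*√(-3*2 + 3)/3 = -(-1)*√2*√(-6 + 3)/3 = -(-1)*√2*√(-3)/3 = -(-1)*√2*(I*√3)/3 = -(-1)*I*√6/3 = I*√6/3 ≈ 0.8165*I)
(5*y(-3, 1*(-4)))*E = (5*(-5))*(I*√6/3) = -25*I*√6/3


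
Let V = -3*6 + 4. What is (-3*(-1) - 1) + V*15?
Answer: -208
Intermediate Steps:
V = -14 (V = -18 + 4 = -14)
(-3*(-1) - 1) + V*15 = (-3*(-1) - 1) - 14*15 = (3 - 1) - 210 = 2 - 210 = -208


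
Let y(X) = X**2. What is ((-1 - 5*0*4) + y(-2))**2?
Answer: 9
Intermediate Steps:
((-1 - 5*0*4) + y(-2))**2 = ((-1 - 5*0*4) + (-2)**2)**2 = ((-1 + 0*4) + 4)**2 = ((-1 + 0) + 4)**2 = (-1 + 4)**2 = 3**2 = 9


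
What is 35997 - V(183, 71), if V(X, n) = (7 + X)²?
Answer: -103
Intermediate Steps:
35997 - V(183, 71) = 35997 - (7 + 183)² = 35997 - 1*190² = 35997 - 1*36100 = 35997 - 36100 = -103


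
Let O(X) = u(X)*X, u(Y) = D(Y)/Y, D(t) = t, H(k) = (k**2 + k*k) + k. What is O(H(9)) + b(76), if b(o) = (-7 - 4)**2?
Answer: 292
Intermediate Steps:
H(k) = k + 2*k**2 (H(k) = (k**2 + k**2) + k = 2*k**2 + k = k + 2*k**2)
u(Y) = 1 (u(Y) = Y/Y = 1)
O(X) = X (O(X) = 1*X = X)
b(o) = 121 (b(o) = (-11)**2 = 121)
O(H(9)) + b(76) = 9*(1 + 2*9) + 121 = 9*(1 + 18) + 121 = 9*19 + 121 = 171 + 121 = 292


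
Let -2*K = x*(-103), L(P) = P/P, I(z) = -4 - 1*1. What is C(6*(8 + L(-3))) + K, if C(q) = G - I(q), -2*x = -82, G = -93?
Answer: 4047/2 ≈ 2023.5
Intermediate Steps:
x = 41 (x = -1/2*(-82) = 41)
I(z) = -5 (I(z) = -4 - 1 = -5)
L(P) = 1
K = 4223/2 (K = -41*(-103)/2 = -1/2*(-4223) = 4223/2 ≈ 2111.5)
C(q) = -88 (C(q) = -93 - 1*(-5) = -93 + 5 = -88)
C(6*(8 + L(-3))) + K = -88 + 4223/2 = 4047/2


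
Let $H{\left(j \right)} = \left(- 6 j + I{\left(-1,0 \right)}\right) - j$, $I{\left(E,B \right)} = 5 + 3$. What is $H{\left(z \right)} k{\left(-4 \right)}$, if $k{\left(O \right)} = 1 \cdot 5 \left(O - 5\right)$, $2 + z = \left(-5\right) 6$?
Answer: $-10440$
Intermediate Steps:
$z = -32$ ($z = -2 - 30 = -32$)
$I{\left(E,B \right)} = 8$
$k{\left(O \right)} = -25 + 5 O$ ($k{\left(O \right)} = 1 \cdot 5 \left(-5 + O\right) = 1 \left(-25 + 5 O\right) = -25 + 5 O$)
$H{\left(j \right)} = 8 - 7 j$ ($H{\left(j \right)} = \left(- 6 j + 8\right) - j = \left(8 - 6 j\right) - j = 8 - 7 j$)
$H{\left(z \right)} k{\left(-4 \right)} = \left(8 - -224\right) \left(-25 + 5 \left(-4\right)\right) = \left(8 + 224\right) \left(-25 - 20\right) = 232 \left(-45\right) = -10440$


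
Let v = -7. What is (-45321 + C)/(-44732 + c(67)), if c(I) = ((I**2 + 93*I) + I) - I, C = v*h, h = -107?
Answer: 1013/773 ≈ 1.3105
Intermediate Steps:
C = 749 (C = -7*(-107) = 749)
c(I) = I**2 + 93*I (c(I) = (I**2 + 94*I) - I = I**2 + 93*I)
(-45321 + C)/(-44732 + c(67)) = (-45321 + 749)/(-44732 + 67*(93 + 67)) = -44572/(-44732 + 67*160) = -44572/(-44732 + 10720) = -44572/(-34012) = -44572*(-1/34012) = 1013/773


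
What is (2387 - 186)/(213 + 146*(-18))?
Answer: -2201/2415 ≈ -0.91139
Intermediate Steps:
(2387 - 186)/(213 + 146*(-18)) = 2201/(213 - 2628) = 2201/(-2415) = 2201*(-1/2415) = -2201/2415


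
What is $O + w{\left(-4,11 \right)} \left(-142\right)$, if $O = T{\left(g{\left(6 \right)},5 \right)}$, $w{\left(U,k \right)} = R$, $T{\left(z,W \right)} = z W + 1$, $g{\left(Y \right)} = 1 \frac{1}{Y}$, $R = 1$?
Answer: $- \frac{841}{6} \approx -140.17$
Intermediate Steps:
$g{\left(Y \right)} = \frac{1}{Y}$
$T{\left(z,W \right)} = 1 + W z$ ($T{\left(z,W \right)} = W z + 1 = 1 + W z$)
$w{\left(U,k \right)} = 1$
$O = \frac{11}{6}$ ($O = 1 + \frac{5}{6} = \frac{11}{6} \approx 1.8333$)
$O + w{\left(-4,11 \right)} \left(-142\right) = \frac{11}{6} + 1 \left(-142\right) = \frac{11}{6} - 142 = - \frac{841}{6}$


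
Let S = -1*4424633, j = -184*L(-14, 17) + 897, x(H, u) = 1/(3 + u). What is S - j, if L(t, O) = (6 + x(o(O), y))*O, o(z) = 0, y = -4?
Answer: -4409890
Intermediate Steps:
L(t, O) = 5*O (L(t, O) = (6 + 1/(3 - 4))*O = (6 + 1/(-1))*O = (6 - 1)*O = 5*O)
j = -14743 (j = -920*17 + 897 = -184*85 + 897 = -15640 + 897 = -14743)
S = -4424633
S - j = -4424633 - 1*(-14743) = -4424633 + 14743 = -4409890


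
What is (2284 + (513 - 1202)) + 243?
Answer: 1838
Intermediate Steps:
(2284 + (513 - 1202)) + 243 = (2284 - 689) + 243 = 1595 + 243 = 1838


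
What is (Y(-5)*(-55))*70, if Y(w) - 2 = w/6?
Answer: -13475/3 ≈ -4491.7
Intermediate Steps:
Y(w) = 2 + w/6
(Y(-5)*(-55))*70 = ((2 + (⅙)*(-5))*(-55))*70 = ((2 - ⅚)*(-55))*70 = ((7/6)*(-55))*70 = -385/6*70 = -13475/3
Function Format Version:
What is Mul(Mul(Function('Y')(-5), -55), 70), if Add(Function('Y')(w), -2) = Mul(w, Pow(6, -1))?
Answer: Rational(-13475, 3) ≈ -4491.7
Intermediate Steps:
Function('Y')(w) = Add(2, Mul(Rational(1, 6), w)) (Function('Y')(w) = Add(2, Mul(w, Pow(6, -1))) = Add(2, Mul(w, Rational(1, 6))) = Add(2, Mul(Rational(1, 6), w)))
Mul(Mul(Function('Y')(-5), -55), 70) = Mul(Mul(Add(2, Mul(Rational(1, 6), -5)), -55), 70) = Mul(Mul(Add(2, Rational(-5, 6)), -55), 70) = Mul(Mul(Rational(7, 6), -55), 70) = Mul(Rational(-385, 6), 70) = Rational(-13475, 3)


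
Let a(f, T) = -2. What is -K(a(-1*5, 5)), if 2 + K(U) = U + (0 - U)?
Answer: 2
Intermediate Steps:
K(U) = -2 (K(U) = -2 + (U + (0 - U)) = -2 + (U - U) = -2 + 0 = -2)
-K(a(-1*5, 5)) = -1*(-2) = 2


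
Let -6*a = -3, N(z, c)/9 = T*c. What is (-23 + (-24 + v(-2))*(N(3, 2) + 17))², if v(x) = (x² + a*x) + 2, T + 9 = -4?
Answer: 16810000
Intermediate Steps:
T = -13 (T = -9 - 4 = -13)
N(z, c) = -117*c (N(z, c) = 9*(-13*c) = -117*c)
a = ½ (a = -⅙*(-3) = ½ ≈ 0.50000)
v(x) = 2 + x² + x/2 (v(x) = (x² + x/2) + 2 = 2 + x² + x/2)
(-23 + (-24 + v(-2))*(N(3, 2) + 17))² = (-23 + (-24 + (2 + (-2)² + (½)*(-2)))*(-117*2 + 17))² = (-23 + (-24 + (2 + 4 - 1))*(-234 + 17))² = (-23 + (-24 + 5)*(-217))² = (-23 - 19*(-217))² = (-23 + 4123)² = 4100² = 16810000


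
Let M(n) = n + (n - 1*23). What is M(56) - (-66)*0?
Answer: 89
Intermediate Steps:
M(n) = -23 + 2*n (M(n) = n + (n - 23) = n + (-23 + n) = -23 + 2*n)
M(56) - (-66)*0 = (-23 + 2*56) - (-66)*0 = (-23 + 112) - 1*0 = 89 + 0 = 89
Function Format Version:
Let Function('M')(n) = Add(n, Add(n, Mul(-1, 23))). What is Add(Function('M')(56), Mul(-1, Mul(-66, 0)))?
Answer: 89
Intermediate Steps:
Function('M')(n) = Add(-23, Mul(2, n)) (Function('M')(n) = Add(n, Add(n, -23)) = Add(n, Add(-23, n)) = Add(-23, Mul(2, n)))
Add(Function('M')(56), Mul(-1, Mul(-66, 0))) = Add(Add(-23, Mul(2, 56)), Mul(-1, Mul(-66, 0))) = Add(Add(-23, 112), Mul(-1, 0)) = Add(89, 0) = 89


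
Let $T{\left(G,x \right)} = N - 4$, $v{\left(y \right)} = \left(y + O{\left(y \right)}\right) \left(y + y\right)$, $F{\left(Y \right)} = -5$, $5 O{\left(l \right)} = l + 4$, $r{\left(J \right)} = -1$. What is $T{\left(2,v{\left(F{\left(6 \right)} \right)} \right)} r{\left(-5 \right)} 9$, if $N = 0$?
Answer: $36$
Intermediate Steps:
$O{\left(l \right)} = \frac{4}{5} + \frac{l}{5}$ ($O{\left(l \right)} = \frac{l + 4}{5} = \frac{4 + l}{5} = \frac{4}{5} + \frac{l}{5}$)
$v{\left(y \right)} = 2 y \left(\frac{4}{5} + \frac{6 y}{5}\right)$ ($v{\left(y \right)} = \left(y + \left(\frac{4}{5} + \frac{y}{5}\right)\right) \left(y + y\right) = \left(\frac{4}{5} + \frac{6 y}{5}\right) 2 y = 2 y \left(\frac{4}{5} + \frac{6 y}{5}\right)$)
$T{\left(G,x \right)} = -4$ ($T{\left(G,x \right)} = 0 - 4 = -4$)
$T{\left(2,v{\left(F{\left(6 \right)} \right)} \right)} r{\left(-5 \right)} 9 = \left(-4\right) \left(-1\right) 9 = 4 \cdot 9 = 36$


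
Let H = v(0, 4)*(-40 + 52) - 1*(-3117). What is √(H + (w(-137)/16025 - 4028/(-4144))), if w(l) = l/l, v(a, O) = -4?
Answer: √8461551685642909/1660190 ≈ 55.407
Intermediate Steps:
w(l) = 1
H = 3069 (H = -4*(-40 + 52) - 1*(-3117) = -4*12 + 3117 = -48 + 3117 = 3069)
√(H + (w(-137)/16025 - 4028/(-4144))) = √(3069 + (1/16025 - 4028/(-4144))) = √(3069 + (1*(1/16025) - 4028*(-1/4144))) = √(3069 + (1/16025 + 1007/1036)) = √(3069 + 16138211/16601900) = √(50967369311/16601900) = √8461551685642909/1660190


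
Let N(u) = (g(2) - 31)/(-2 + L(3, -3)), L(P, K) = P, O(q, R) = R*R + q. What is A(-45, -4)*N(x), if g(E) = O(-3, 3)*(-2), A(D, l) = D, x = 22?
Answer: 1935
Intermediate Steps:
O(q, R) = q + R² (O(q, R) = R² + q = q + R²)
g(E) = -12 (g(E) = (-3 + 3²)*(-2) = (-3 + 9)*(-2) = 6*(-2) = -12)
N(u) = -43 (N(u) = (-12 - 31)/(-2 + 3) = -43/1 = -43*1 = -43)
A(-45, -4)*N(x) = -45*(-43) = 1935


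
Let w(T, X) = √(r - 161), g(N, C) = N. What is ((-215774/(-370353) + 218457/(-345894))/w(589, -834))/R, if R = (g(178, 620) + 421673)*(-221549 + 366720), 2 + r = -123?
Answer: 2090424455*I*√286/747898436638960256671164 ≈ 4.7269e-14*I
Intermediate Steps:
r = -125 (r = -2 - 123 = -125)
w(T, X) = I*√286 (w(T, X) = √(-125 - 161) = √(-286) = I*√286)
R = 61240531521 (R = (178 + 421673)*(-221549 + 366720) = 421851*145171 = 61240531521)
((-215774/(-370353) + 218457/(-345894))/w(589, -834))/R = ((-215774/(-370353) + 218457/(-345894))/((I*√286)))/61240531521 = ((-215774*(-1/370353) + 218457*(-1/345894))*(-I*√286/286))*(1/61240531521) = ((215774/370353 - 72819/115298)*(-I*√286/286))*(1/61240531521) = -(-2090424455)*I*√286/12212474615484*(1/61240531521) = (2090424455*I*√286/12212474615484)*(1/61240531521) = 2090424455*I*√286/747898436638960256671164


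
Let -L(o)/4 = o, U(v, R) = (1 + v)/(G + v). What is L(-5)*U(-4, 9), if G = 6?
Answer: -30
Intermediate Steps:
U(v, R) = (1 + v)/(6 + v)
L(o) = -4*o
L(-5)*U(-4, 9) = (-4*(-5))*((1 - 4)/(6 - 4)) = 20*(-3/2) = -30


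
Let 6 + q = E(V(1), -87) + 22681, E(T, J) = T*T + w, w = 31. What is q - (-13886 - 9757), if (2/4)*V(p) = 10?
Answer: 46749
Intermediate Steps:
V(p) = 20 (V(p) = 2*10 = 20)
E(T, J) = 31 + T² (E(T, J) = T*T + 31 = T² + 31 = 31 + T²)
q = 23106 (q = -6 + ((31 + 20²) + 22681) = -6 + ((31 + 400) + 22681) = -6 + (431 + 22681) = -6 + 23112 = 23106)
q - (-13886 - 9757) = 23106 - (-13886 - 9757) = 23106 - 1*(-23643) = 23106 + 23643 = 46749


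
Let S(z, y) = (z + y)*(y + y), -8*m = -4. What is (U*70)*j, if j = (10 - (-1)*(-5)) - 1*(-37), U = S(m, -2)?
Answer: 17640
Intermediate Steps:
m = ½ (m = -⅛*(-4) = ½ ≈ 0.50000)
S(z, y) = 2*y*(y + z) (S(z, y) = (y + z)*(2*y) = 2*y*(y + z))
U = 6 (U = 2*(-2)*(-2 + ½) = 2*(-2)*(-3/2) = 6)
j = 42 (j = (10 - 1*5) + 37 = (10 - 5) + 37 = 5 + 37 = 42)
(U*70)*j = (6*70)*42 = 420*42 = 17640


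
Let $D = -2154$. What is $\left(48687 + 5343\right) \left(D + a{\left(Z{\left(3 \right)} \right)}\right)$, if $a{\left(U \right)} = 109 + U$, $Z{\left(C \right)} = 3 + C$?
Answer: $-110167170$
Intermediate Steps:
$\left(48687 + 5343\right) \left(D + a{\left(Z{\left(3 \right)} \right)}\right) = \left(48687 + 5343\right) \left(-2154 + \left(109 + \left(3 + 3\right)\right)\right) = 54030 \left(-2154 + \left(109 + 6\right)\right) = 54030 \left(-2154 + 115\right) = 54030 \left(-2039\right) = -110167170$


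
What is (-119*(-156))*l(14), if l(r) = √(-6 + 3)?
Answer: 18564*I*√3 ≈ 32154.0*I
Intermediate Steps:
l(r) = I*√3 (l(r) = √(-3) = I*√3)
(-119*(-156))*l(14) = (-119*(-156))*(I*√3) = 18564*(I*√3) = 18564*I*√3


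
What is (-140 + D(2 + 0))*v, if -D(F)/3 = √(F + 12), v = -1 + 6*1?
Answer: -700 - 15*√14 ≈ -756.13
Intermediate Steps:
v = 5 (v = -1 + 6 = 5)
D(F) = -3*√(12 + F) (D(F) = -3*√(F + 12) = -3*√(12 + F))
(-140 + D(2 + 0))*v = (-140 - 3*√(12 + (2 + 0)))*5 = (-140 - 3*√(12 + 2))*5 = (-140 - 3*√14)*5 = -700 - 15*√14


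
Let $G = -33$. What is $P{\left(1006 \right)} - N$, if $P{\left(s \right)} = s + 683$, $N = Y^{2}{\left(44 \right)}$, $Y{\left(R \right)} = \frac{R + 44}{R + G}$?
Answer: $1625$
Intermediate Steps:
$Y{\left(R \right)} = \frac{44 + R}{-33 + R}$ ($Y{\left(R \right)} = \frac{R + 44}{R - 33} = \frac{44 + R}{-33 + R}$)
$N = 64$ ($N = \left(\frac{44 + 44}{-33 + 44}\right)^{2} = \left(\frac{1}{11} \cdot 88\right)^{2} = 8^{2} = 64$)
$P{\left(s \right)} = 683 + s$
$P{\left(1006 \right)} - N = \left(683 + 1006\right) - 64 = 1689 - 64 = 1625$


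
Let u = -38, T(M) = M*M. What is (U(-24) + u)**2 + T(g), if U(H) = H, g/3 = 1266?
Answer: 14428648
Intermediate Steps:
g = 3798 (g = 3*1266 = 3798)
T(M) = M**2
(U(-24) + u)**2 + T(g) = (-24 - 38)**2 + 3798**2 = (-62)**2 + 14424804 = 3844 + 14424804 = 14428648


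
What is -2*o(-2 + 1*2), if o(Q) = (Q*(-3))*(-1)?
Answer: 0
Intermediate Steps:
o(Q) = 3*Q (o(Q) = -3*Q*(-1) = 3*Q)
-2*o(-2 + 1*2) = -6*(-2 + 1*2) = -6*(-2 + 2) = -6*0 = -2*0 = 0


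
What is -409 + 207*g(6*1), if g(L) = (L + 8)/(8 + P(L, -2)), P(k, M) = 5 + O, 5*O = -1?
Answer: -5843/32 ≈ -182.59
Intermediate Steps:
O = -⅕ (O = (⅕)*(-1) = -⅕ ≈ -0.20000)
P(k, M) = 24/5 (P(k, M) = 5 - ⅕ = 24/5)
g(L) = 5/8 + 5*L/64 (g(L) = (L + 8)/(8 + 24/5) = (8 + L)/(64/5) = (8 + L)*(5/64) = 5/8 + 5*L/64)
-409 + 207*g(6*1) = -409 + 207*(5/8 + 5*(6*1)/64) = -409 + 207*(5/8 + (5/64)*6) = -409 + 207*(5/8 + 15/32) = -409 + 207*(35/32) = -409 + 7245/32 = -5843/32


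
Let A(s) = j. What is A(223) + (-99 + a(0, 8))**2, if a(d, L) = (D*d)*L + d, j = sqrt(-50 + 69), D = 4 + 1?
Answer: 9801 + sqrt(19) ≈ 9805.4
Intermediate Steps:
D = 5
j = sqrt(19) ≈ 4.3589
A(s) = sqrt(19)
a(d, L) = d + 5*L*d (a(d, L) = (5*d)*L + d = 5*L*d + d = d + 5*L*d)
A(223) + (-99 + a(0, 8))**2 = sqrt(19) + (-99 + 0*(1 + 5*8))**2 = sqrt(19) + (-99 + 0*(1 + 40))**2 = sqrt(19) + (-99 + 0*41)**2 = sqrt(19) + (-99 + 0)**2 = sqrt(19) + (-99)**2 = sqrt(19) + 9801 = 9801 + sqrt(19)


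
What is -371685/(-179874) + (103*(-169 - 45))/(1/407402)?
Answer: -538420134810977/59958 ≈ -8.9800e+9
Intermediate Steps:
-371685/(-179874) + (103*(-169 - 45))/(1/407402) = -371685*(-1/179874) + (103*(-214))/(1/407402) = 123895/59958 - 22042*407402 = 123895/59958 - 8979954884 = -538420134810977/59958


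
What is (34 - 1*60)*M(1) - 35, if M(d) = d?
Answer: -61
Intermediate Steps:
(34 - 1*60)*M(1) - 35 = (34 - 1*60)*1 - 35 = (34 - 60)*1 - 35 = -26*1 - 35 = -26 - 35 = -61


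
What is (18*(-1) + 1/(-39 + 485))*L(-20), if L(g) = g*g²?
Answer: 32108000/223 ≈ 1.4398e+5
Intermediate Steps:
L(g) = g³
(18*(-1) + 1/(-39 + 485))*L(-20) = (18*(-1) + 1/(-39 + 485))*(-20)³ = (-18 + 1/446)*(-8000) = -8027/446*(-8000) = 32108000/223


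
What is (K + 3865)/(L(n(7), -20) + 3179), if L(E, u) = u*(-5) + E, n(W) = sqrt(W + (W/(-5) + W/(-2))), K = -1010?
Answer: 31205150/35839463 - 2855*sqrt(210)/107518389 ≈ 0.87031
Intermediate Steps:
n(W) = sqrt(30)*sqrt(W)/10 (n(W) = sqrt(W + (W*(-1/5) + W*(-1/2))) = sqrt(W + (-W/5 - W/2)) = sqrt(W - 7*W/10) = sqrt(3*W/10) = sqrt(30)*sqrt(W)/10)
L(E, u) = E - 5*u (L(E, u) = -5*u + E = E - 5*u)
(K + 3865)/(L(n(7), -20) + 3179) = (-1010 + 3865)/((sqrt(30)*sqrt(7)/10 - 5*(-20)) + 3179) = 2855/((sqrt(210)/10 + 100) + 3179) = 2855/((100 + sqrt(210)/10) + 3179) = 2855/(3279 + sqrt(210)/10)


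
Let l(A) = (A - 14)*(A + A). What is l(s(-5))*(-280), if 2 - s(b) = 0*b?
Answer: 13440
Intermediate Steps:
s(b) = 2 (s(b) = 2 - 0*b = 2 - 1*0 = 2 + 0 = 2)
l(A) = 2*A*(-14 + A) (l(A) = (-14 + A)*(2*A) = 2*A*(-14 + A))
l(s(-5))*(-280) = (2*2*(-14 + 2))*(-280) = (2*2*(-12))*(-280) = -48*(-280) = 13440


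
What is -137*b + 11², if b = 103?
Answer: -13990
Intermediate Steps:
-137*b + 11² = -137*103 + 11² = -14111 + 121 = -13990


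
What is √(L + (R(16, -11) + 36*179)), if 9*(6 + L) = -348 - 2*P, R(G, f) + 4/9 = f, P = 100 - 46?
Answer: √57383/3 ≈ 79.849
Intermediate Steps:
P = 54
R(G, f) = -4/9 + f
L = -170/3 (L = -6 + (-348 - 2*54)/9 = -6 + (-348 - 108)/9 = -6 + (⅑)*(-456) = -6 - 152/3 = -170/3 ≈ -56.667)
√(L + (R(16, -11) + 36*179)) = √(-170/3 + ((-4/9 - 11) + 36*179)) = √(-170/3 + (-103/9 + 6444)) = √(-170/3 + 57893/9) = √(57383/9) = √57383/3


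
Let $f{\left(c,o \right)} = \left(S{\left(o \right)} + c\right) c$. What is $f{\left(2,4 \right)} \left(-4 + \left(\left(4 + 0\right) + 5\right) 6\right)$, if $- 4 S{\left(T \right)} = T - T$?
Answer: $200$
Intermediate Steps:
$S{\left(T \right)} = 0$ ($S{\left(T \right)} = - \frac{T - T}{4} = \left(- \frac{1}{4}\right) 0 = 0$)
$f{\left(c,o \right)} = c^{2}$ ($f{\left(c,o \right)} = \left(0 + c\right) c = c c = c^{2}$)
$f{\left(2,4 \right)} \left(-4 + \left(\left(4 + 0\right) + 5\right) 6\right) = 2^{2} \left(-4 + \left(\left(4 + 0\right) + 5\right) 6\right) = 4 \left(-4 + \left(4 + 5\right) 6\right) = 4 \left(-4 + 9 \cdot 6\right) = 4 \left(-4 + 54\right) = 4 \cdot 50 = 200$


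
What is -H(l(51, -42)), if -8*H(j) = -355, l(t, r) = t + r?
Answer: -355/8 ≈ -44.375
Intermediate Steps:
l(t, r) = r + t
H(j) = 355/8 (H(j) = -1/8*(-355) = 355/8)
-H(l(51, -42)) = -1*355/8 = -355/8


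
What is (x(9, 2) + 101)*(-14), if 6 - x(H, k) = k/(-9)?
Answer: -13510/9 ≈ -1501.1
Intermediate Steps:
x(H, k) = 6 + k/9 (x(H, k) = 6 - k/(-9) = 6 - k*(-1)/9 = 6 - (-1)*k/9 = 6 + k/9)
(x(9, 2) + 101)*(-14) = ((6 + (1/9)*2) + 101)*(-14) = ((6 + 2/9) + 101)*(-14) = (56/9 + 101)*(-14) = (965/9)*(-14) = -13510/9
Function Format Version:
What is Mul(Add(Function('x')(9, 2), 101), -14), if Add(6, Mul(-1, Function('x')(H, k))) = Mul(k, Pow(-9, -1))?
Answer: Rational(-13510, 9) ≈ -1501.1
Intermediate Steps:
Function('x')(H, k) = Add(6, Mul(Rational(1, 9), k)) (Function('x')(H, k) = Add(6, Mul(-1, Mul(k, Pow(-9, -1)))) = Add(6, Mul(-1, Mul(k, Rational(-1, 9)))) = Add(6, Mul(-1, Mul(Rational(-1, 9), k))) = Add(6, Mul(Rational(1, 9), k)))
Mul(Add(Function('x')(9, 2), 101), -14) = Mul(Add(Add(6, Mul(Rational(1, 9), 2)), 101), -14) = Mul(Add(Add(6, Rational(2, 9)), 101), -14) = Mul(Add(Rational(56, 9), 101), -14) = Mul(Rational(965, 9), -14) = Rational(-13510, 9)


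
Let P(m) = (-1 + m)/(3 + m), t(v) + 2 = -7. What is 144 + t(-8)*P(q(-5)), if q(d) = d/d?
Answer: 144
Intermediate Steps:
t(v) = -9 (t(v) = -2 - 7 = -9)
q(d) = 1
P(m) = (-1 + m)/(3 + m)
144 + t(-8)*P(q(-5)) = 144 - 9*(-1 + 1)/(3 + 1) = 144 - 9*0/4 = 144 - 9*0 = 144 + 0 = 144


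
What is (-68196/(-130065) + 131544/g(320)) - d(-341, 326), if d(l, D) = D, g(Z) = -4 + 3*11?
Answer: 182547282/43355 ≈ 4210.5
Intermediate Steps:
g(Z) = 29 (g(Z) = -4 + 33 = 29)
(-68196/(-130065) + 131544/g(320)) - d(-341, 326) = (-68196/(-130065) + 131544/29) - 1*326 = (-68196*(-1/130065) + 131544*(1/29)) - 326 = (22732/43355 + 4536) - 326 = 196681012/43355 - 326 = 182547282/43355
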